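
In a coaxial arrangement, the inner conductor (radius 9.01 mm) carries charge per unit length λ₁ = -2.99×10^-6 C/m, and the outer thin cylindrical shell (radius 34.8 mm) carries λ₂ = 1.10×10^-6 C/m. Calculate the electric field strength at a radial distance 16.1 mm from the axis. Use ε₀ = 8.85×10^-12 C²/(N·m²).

Choose a coaxial cylinder of radius r = 16.1 mm (arbitrary length L) as the Gaussian surface (between the conductors, 9.01 mm < r < 34.8 mm).
Only the inner wire is enclosed; the outer shell contributes nothing inside itself. λ_enc = λ₁ = -2.99×10^-6 C/m.
Since E is radial and uniform over the curved surface, Φ = E·2πrL = Q_enc/ε₀ = λ_enc L/ε₀.
E = |λ_enc|/(2πε₀r) = (2.99×10^-6)/(2π·8.85×10^-12·0.0161) = 3.34e6 N/C.

|E| ≈ 3.34×10^6 N/C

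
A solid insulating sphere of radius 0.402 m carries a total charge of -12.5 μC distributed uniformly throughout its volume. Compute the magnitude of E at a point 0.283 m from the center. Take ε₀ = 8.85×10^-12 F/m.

Use a concentric Gaussian sphere at r = 0.283 m (r < R).
Only the charge within r is enclosed: Q_enc = Q·(r/R)³ = (-12.5 μC)·(0.283 m/0.402 m)³ = -4.361×10^-6 C.
Applying ∮E·dA = Q_enc/ε₀ with Φ = E(4πr²):
E = |Q_enc|/(4πε₀r²) = (4.361e-6)/(4π·8.85×10^-12·(0.283)²) = 4.90×10^5 N/C.

|E| = 4.90×10^5 N/C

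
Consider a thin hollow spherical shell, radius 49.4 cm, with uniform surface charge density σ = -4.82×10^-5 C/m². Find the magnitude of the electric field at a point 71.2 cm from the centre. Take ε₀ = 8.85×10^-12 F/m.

E ≈ 2.62e6 N/C

Use a concentric Gaussian sphere at r = 71.2 cm (r > 49.4 cm).
The entire shell is enclosed: Q_enc = σ·4πR² = (-4.82e-5)·4π·(0.494)² = -1.478×10^-4 C.
By Gauss's law, ∮E·dA = E·4πr² = Q_enc/ε₀.
E = |Q_enc|/(4πε₀r²) = (1.478×10^-4)/(4π·8.85×10^-12·(0.712)²) = 2.62e6 N/C.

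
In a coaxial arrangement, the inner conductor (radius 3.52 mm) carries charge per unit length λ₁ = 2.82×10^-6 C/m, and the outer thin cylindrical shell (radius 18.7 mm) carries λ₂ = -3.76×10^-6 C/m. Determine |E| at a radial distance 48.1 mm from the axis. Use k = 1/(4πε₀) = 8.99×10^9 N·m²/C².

|E| ≈ 3.51×10^5 N/C

Coaxial Gaussian cylinder, radius r = 48.1 mm, length L (r > 18.7 mm, enclosing both).
λ_enc = λ₁ + λ₂ = (2.82e-6) + (-3.76e-6) = -9.40×10^-7 C/m.
Applying ∮E·dA = Q_enc/ε₀ with the end caps contributing no flux:
E = 2k|λ_enc|/r = 2(8.99×10^9)(9.40×10^-7)/(0.0481) = 3.51×10^5 N/C.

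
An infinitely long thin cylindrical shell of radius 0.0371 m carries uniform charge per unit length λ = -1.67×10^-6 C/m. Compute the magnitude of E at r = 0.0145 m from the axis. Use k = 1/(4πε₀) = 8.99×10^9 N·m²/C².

E = 0

Coaxial Gaussian cylinder, radius r = 0.0145 m, length L (r < 0.0371 m, inside the shell).
All the surface charge lies outside this cylinder: Q_enc = 0, hence E = 0.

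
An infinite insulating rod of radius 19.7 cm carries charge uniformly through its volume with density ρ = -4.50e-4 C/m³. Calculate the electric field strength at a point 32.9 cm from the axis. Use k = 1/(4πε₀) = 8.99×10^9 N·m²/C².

|E| = 3.00×10^6 N/C

Choose a coaxial cylinder of radius r = 32.9 cm (arbitrary length L) as the Gaussian surface (r > 19.7 cm, full cross-section enclosed).
λ_enc = ρ·πR² = (-4.50e-4)π(0.197)² = -5.486×10^-5 C/m.
By Gauss's law (flux through the curved wall only), E·2πrL = λ_enc L/ε₀.
E = 2k|λ_enc|/r = 2(8.99×10^9)(5.486e-5)/(0.329) = 3.00e6 N/C.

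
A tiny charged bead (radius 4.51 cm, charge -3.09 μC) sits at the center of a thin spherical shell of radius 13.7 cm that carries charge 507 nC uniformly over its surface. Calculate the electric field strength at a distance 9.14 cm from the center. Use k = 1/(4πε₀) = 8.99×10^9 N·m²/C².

By spherical symmetry E is radial; choose a Gaussian sphere of radius r = 9.14 cm (between the bodies, 4.51 cm < r < 13.7 cm).
Only the inner charge is enclosed; the outer shell contributes nothing inside itself. Q_enc = -3.09 μC = -3.09×10^-6 C.
Gauss's law: E·4πr² = Q_enc/ε₀.
E = k|Q_enc|/r² = (8.99×10^9)(3.09×10^-6)/(0.0914)² = 3.33e6 N/C.

E = 3.33×10^6 N/C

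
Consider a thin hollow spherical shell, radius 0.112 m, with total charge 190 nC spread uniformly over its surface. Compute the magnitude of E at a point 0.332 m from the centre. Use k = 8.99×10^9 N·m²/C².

By spherical symmetry E is radial; choose a Gaussian sphere of radius r = 0.332 m (r > 0.112 m).
The entire shell is enclosed: Q_enc = 1.90e-7 C.
Gauss's law: E·4πr² = Q_enc/ε₀.
E = k|Q_enc|/r² = (8.99×10^9)(1.90e-7)/(0.332)² = 1.55×10^4 N/C.

|E| = 1.55e4 V/m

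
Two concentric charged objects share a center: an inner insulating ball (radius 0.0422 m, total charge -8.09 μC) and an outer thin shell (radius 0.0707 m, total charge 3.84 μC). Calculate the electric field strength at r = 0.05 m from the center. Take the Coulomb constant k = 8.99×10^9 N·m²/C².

Take a concentric spherical Gaussian surface of radius r = 0.05 m (between the bodies, 0.0422 m < r < 0.0707 m).
The shell at 0.0707 m lies outside the Gaussian surface, so Q_enc = -8.09 μC = -8.09×10^-6 C.
Since E is radial and uniform over the Gaussian sphere, Φ = E·4πr² = Q_enc/ε₀.
E = k|Q_enc|/r² = (8.99×10^9)(8.09e-6)/(0.05)² = 2.91e7 N/C.

E = 2.91e7 N/C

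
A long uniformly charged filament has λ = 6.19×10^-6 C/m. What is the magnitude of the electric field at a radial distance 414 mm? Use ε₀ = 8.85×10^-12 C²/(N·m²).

E = 2.69e5 V/m

By cylindrical symmetry E is radial; use a coaxial Gaussian cylinder of radius 414 mm and length L.
Q_enc = λL, so λ_enc = 6.19×10^-6 C/m.
Gauss's law: E·2πrL = λ_enc L/ε₀.
E = |λ_enc|/(2πε₀r) = (6.19×10^-6)/(2π·8.85×10^-12·0.414) = 2.69×10^5 N/C.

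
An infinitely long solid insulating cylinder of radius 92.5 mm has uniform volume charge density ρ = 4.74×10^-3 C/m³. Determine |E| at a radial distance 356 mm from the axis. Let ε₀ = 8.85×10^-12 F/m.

Coaxial Gaussian cylinder, radius r = 356 mm, length L (r > 92.5 mm, full cross-section enclosed).
λ_enc = ρ·πR² = (4.74e-3)π(0.0925)² = 1.274×10^-4 C/m.
By Gauss's law (flux through the curved wall only), E·2πrL = λ_enc L/ε₀.
E = |λ_enc|/(2πε₀r) = (1.274×10^-4)/(2π·8.85×10^-12·0.356) = 6.44e6 N/C.

|E| ≈ 6.44×10^6 N/C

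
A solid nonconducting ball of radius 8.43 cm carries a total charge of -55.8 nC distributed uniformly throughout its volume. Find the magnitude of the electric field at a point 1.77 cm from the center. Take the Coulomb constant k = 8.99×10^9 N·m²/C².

E ≈ 1.48×10^4 N/C

Symmetry ⇒ E = E(r) r̂. Gaussian sphere of radius r = 1.77 cm (r < R).
For a uniform sphere the enclosed fraction is (r/R)³, so Q_enc = (-55.8 nC)(0.0177/0.0843)³ = -5.165×10^-10 C.
Gauss's law: E·4πr² = Q_enc/ε₀.
E = k|Q_enc|/r² = (8.99×10^9)(5.165×10^-10)/(0.0177)² = 1.48e4 N/C.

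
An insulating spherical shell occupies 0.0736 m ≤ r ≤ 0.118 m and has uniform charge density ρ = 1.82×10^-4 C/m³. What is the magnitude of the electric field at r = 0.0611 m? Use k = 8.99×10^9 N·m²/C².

E = 0

Symmetry ⇒ E = E(r) r̂. Gaussian sphere of radius r = 0.0611 m (r < 0.0736 m, inside the empty cavity).
No charge is enclosed, so by Gauss's law E·4πr² = 0 ⇒ E = 0.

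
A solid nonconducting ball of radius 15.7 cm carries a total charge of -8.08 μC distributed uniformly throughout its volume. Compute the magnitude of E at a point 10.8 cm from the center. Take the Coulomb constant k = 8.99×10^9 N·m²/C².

|E| = 2.03×10^6 N/C

Use a concentric Gaussian sphere at r = 10.8 cm (r < R).
Only the charge within r is enclosed: Q_enc = Q·(r/R)³ = (-8.08 μC)·(10.8 cm/15.7 cm)³ = -2.63×10^-6 C.
By Gauss's law, ∮E·dA = E·4πr² = Q_enc/ε₀.
E = k|Q_enc|/r² = (8.99×10^9)(2.63×10^-6)/(0.108)² = 2.03×10^6 N/C.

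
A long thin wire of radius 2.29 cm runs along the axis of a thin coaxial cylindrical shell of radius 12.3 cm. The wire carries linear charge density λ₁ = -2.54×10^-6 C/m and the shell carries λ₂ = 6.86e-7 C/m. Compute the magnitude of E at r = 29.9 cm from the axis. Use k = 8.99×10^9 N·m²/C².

Take a coaxial cylindrical Gaussian surface of radius r = 29.9 cm and length L (r > 12.3 cm, enclosing both).
λ_enc = λ₁ + λ₂ = (-2.54×10^-6) + (6.86×10^-7) = -1.854×10^-6 C/m.
Gauss's law: E·2πrL = λ_enc L/ε₀.
E = 2k|λ_enc|/r = 2(8.99×10^9)(1.854×10^-6)/(0.299) = 1.11e5 N/C.

|E| = 1.11×10^5 N/C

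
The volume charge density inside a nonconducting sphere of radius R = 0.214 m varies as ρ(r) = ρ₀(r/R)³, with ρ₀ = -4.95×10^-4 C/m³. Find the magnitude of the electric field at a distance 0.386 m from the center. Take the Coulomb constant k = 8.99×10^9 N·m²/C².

E = 6.13e5 N/C

Symmetry ⇒ E = E(r) r̂. Gaussian sphere of radius r = 0.386 m (r > R, all charge enclosed).
Q_enc = 4π ∫₀^R ρ₀(r'/R)^3 r'² dr' = 4πρ₀R³/6 = -1.016e-5 C.
Gauss's law: E·4πr² = Q_enc/ε₀.
E = k|Q_enc|/r² = (8.99×10^9)(1.016×10^-5)/(0.386)² = 6.13e5 N/C.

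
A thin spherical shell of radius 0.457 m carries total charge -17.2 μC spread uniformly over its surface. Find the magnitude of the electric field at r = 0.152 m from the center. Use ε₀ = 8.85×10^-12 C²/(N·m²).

Use a concentric Gaussian sphere at r = 0.152 m (inside the shell, r < 0.457 m).
No charge lies within this surface, so Q_enc = 0 and Gauss's law gives E·4πr² = 0 ⇒ E = 0.

|E| = 0 N/C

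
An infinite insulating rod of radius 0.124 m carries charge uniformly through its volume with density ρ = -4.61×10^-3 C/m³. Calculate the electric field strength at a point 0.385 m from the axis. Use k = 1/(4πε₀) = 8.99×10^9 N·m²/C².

Take a coaxial cylindrical Gaussian surface of radius r = 0.385 m and length L (r > 0.124 m, full cross-section enclosed).
λ_enc = ρ·πR² = (-4.61×10^-3)π(0.124)² = -2.227×10^-4 C/m.
Applying ∮E·dA = Q_enc/ε₀ with the end caps contributing no flux:
E = 2k|λ_enc|/r = 2(8.99×10^9)(2.227×10^-4)/(0.385) = 1.04×10^7 N/C.

E = 1.04×10^7 N/C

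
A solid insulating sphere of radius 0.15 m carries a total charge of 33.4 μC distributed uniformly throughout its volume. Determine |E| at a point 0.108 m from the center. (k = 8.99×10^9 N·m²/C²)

Use a concentric Gaussian sphere at r = 0.108 m (r < R).
For a uniform sphere the enclosed fraction is (r/R)³, so Q_enc = (33.4 μC)(0.108/0.15)³ = 1.247e-5 C.
Since E is radial and uniform over the Gaussian sphere, Φ = E·4πr² = Q_enc/ε₀.
E = k|Q_enc|/r² = (8.99×10^9)(1.247e-5)/(0.108)² = 9.61e6 N/C.

|E| ≈ 9.61×10^6 N/C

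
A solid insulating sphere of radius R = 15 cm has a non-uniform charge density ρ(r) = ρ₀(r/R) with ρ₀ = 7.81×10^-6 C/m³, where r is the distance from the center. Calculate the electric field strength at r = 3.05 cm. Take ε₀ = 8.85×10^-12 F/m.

|E| ≈ 1.37×10^3 N/C

Use a concentric Gaussian sphere at r = 3.05 cm (r < R).
Q_enc = ∫₀^r ρ(r')·4πr'² dr' = (4πρ₀/R) ∫₀^r r'^3 dr' = 4πρ₀ r^4/(4·R) = 1.415e-10 C.
Applying ∮E·dA = Q_enc/ε₀ with Φ = E(4πr²):
E = |Q_enc|/(4πε₀r²) = (1.415e-10)/(4π·8.85×10^-12·(0.0305)²) = 1.37×10^3 N/C.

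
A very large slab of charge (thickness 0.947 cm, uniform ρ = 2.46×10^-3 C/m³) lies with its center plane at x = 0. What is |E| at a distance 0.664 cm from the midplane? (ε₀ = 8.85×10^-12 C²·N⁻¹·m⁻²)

The point |x| = 0.664 cm lies outside the slab (half-thickness 0.004735 m). A symmetric pillbox spanning the full slab encloses Q_enc = ρ·d·A.
Flux = 2EA ⇒ E = |ρ|d/(2ε₀), independent of distance outside.
E = (2.46e-3)(0.00947)/(2·8.85×10^-12) = 1.32×10^6 N/C.

|E| ≈ 1.32×10^6 N/C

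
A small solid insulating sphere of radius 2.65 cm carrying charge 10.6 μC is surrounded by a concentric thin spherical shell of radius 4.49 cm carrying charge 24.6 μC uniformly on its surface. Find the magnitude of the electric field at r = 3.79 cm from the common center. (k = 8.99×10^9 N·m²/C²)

Use a concentric Gaussian sphere at r = 3.79 cm (between the bodies, 2.65 cm < r < 4.49 cm).
The shell at 4.49 cm lies outside the Gaussian surface, so Q_enc = 10.6 μC = 1.06e-5 C.
Since E is radial and uniform over the Gaussian sphere, Φ = E·4πr² = Q_enc/ε₀.
E = k|Q_enc|/r² = (8.99×10^9)(1.06×10^-5)/(0.0379)² = 6.63e7 N/C.

6.63×10^7 N/C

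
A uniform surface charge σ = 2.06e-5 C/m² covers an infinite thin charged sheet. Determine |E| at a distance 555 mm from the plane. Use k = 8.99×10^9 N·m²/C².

The symmetry is planar: E is normal to the sheet and the same magnitude on both sides. Take a pillbox straddling the sheet with end-cap area A.
Flux Φ = 2EA and Q_enc = σA, so 2EA = σA/ε₀ ⇒ E = |σ|/(2ε₀), independent of distance.
E = 2πk|σ| = 2π(8.99×10^9)(2.06×10^-5) = 1.16×10^6 N/C.

E ≈ 1.16×10^6 N/C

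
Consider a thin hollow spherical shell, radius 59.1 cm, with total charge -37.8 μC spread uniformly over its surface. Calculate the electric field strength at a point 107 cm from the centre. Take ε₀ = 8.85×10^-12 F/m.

Use a concentric Gaussian sphere at r = 107 cm (r > 59.1 cm).
The entire shell is enclosed: Q_enc = -3.78e-5 C.
By Gauss's law, ∮E·dA = E·4πr² = Q_enc/ε₀.
E = |Q_enc|/(4πε₀r²) = (3.78×10^-5)/(4π·8.85×10^-12·(1.07)²) = 2.97e5 N/C.

E = 2.97×10^5 N/C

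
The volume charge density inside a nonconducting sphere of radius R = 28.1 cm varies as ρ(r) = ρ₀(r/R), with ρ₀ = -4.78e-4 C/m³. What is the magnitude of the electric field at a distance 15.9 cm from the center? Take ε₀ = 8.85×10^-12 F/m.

E ≈ 1.21e6 N/C

By spherical symmetry E is radial; choose a Gaussian sphere of radius r = 15.9 cm (r < R).
Q_enc = ∫₀^r ρ(r')·4πr'² dr' = (4πρ₀/R) ∫₀^r r'^3 dr' = 4πρ₀ r^4/(4·R) = -3.416×10^-6 C.
Applying ∮E·dA = Q_enc/ε₀ with Φ = E(4πr²):
E = |Q_enc|/(4πε₀r²) = (3.416×10^-6)/(4π·8.85×10^-12·(0.159)²) = 1.21×10^6 N/C.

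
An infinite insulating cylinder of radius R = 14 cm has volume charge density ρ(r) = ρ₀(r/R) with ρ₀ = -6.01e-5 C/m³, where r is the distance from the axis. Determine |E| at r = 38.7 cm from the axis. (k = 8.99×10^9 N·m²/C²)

|E| = 1.15e5 N/C

Choose a coaxial cylinder of radius r = 38.7 cm (arbitrary length L) as the Gaussian surface (r > R, full charge per length enclosed).
λ_enc = 2π ∫₀^R ρ₀(r'/R)^1 r' dr' = 2πρ₀R²/3 = -2.467e-6 C/m.
Since E is radial and uniform over the curved surface, Φ = E·2πrL = Q_enc/ε₀ = λ_enc L/ε₀.
E = 2k|λ_enc|/r = 2(8.99×10^9)(2.467×10^-6)/(0.387) = 1.15×10^5 N/C.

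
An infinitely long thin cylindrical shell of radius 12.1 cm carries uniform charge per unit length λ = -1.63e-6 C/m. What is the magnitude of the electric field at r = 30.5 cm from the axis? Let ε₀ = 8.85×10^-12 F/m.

Coaxial Gaussian cylinder, radius r = 30.5 cm, length L (r > 12.1 cm).
The full line charge is enclosed: λ_enc = -1.63×10^-6 C/m.
By Gauss's law (flux through the curved wall only), E·2πrL = λ_enc L/ε₀.
E = |λ_enc|/(2πε₀r) = (1.63×10^-6)/(2π·8.85×10^-12·0.305) = 9.61×10^4 N/C.

E ≈ 9.61×10^4 N/C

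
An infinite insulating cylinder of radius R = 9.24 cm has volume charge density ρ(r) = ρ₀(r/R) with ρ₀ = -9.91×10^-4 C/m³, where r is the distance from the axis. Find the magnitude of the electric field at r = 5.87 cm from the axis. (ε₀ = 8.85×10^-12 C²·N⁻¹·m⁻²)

Coaxial Gaussian cylinder, radius r = 5.87 cm, length L (r < R).
λ_enc = ∫₀^r ρ(r')·2πr' dr' = (2πρ₀/R)·r^3/3 = -4.543×10^-6 C/m.
Applying ∮E·dA = Q_enc/ε₀ with the end caps contributing no flux:
E = |λ_enc|/(2πε₀r) = (4.543×10^-6)/(2π·8.85×10^-12·0.0587) = 1.39×10^6 N/C.

|E| = 1.39×10^6 N/C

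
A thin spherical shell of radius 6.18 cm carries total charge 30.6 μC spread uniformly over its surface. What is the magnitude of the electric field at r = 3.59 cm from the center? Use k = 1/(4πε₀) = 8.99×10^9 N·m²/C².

Symmetry ⇒ E = E(r) r̂. Gaussian sphere of radius r = 3.59 cm (inside the shell, r < 6.18 cm).
All the charge is outside the Gaussian surface: Q_enc = 0, hence E = 0 everywhere inside the shell.

|E| = 0 N/C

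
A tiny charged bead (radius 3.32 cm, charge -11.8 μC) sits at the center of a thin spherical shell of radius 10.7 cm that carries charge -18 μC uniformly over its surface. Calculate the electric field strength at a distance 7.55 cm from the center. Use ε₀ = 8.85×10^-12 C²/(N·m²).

1.86e7 N/C

Use a concentric Gaussian sphere at r = 7.55 cm (between the bodies, 3.32 cm < r < 10.7 cm).
The shell at 10.7 cm lies outside the Gaussian surface, so Q_enc = -11.8 μC = -1.18e-5 C.
Applying ∮E·dA = Q_enc/ε₀ with Φ = E(4πr²):
E = |Q_enc|/(4πε₀r²) = (1.18×10^-5)/(4π·8.85×10^-12·(0.0755)²) = 1.86e7 N/C.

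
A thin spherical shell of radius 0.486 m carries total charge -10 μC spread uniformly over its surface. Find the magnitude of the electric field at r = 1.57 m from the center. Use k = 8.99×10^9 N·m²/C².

E ≈ 3.65×10^4 N/C

Use a concentric Gaussian sphere at r = 1.57 m (r > 0.486 m).
The entire shell is enclosed: Q_enc = -1.00×10^-5 C.
Applying ∮E·dA = Q_enc/ε₀ with Φ = E(4πr²):
E = k|Q_enc|/r² = (8.99×10^9)(1.00×10^-5)/(1.57)² = 3.65e4 N/C.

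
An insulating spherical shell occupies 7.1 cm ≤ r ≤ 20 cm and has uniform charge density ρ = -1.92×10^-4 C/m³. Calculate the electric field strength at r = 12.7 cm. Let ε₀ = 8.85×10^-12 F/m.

E ≈ 7.58×10^5 N/C

Take a concentric spherical Gaussian surface of radius r = 12.7 cm (within the shell material, 7.1 cm < r < 20 cm).
Only the shell between 7.1 cm and r is enclosed: Q_enc = ρ·(4π/3)(r³ − a³) = (-1.92×10^-4)·(4π/3)·((0.127)³ − (0.071)³) = -1.36×10^-6 C.
Since E is radial and uniform over the Gaussian sphere, Φ = E·4πr² = Q_enc/ε₀.
E = |Q_enc|/(4πε₀r²) = (1.36×10^-6)/(4π·8.85×10^-12·(0.127)²) = 7.58×10^5 N/C.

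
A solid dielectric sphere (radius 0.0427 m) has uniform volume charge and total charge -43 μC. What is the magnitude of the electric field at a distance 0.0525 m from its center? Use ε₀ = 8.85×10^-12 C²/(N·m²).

Symmetry ⇒ E = E(r) r̂. Gaussian sphere of radius r = 0.0525 m (r > R, so the entire charge is enclosed).
Q_enc = -43 μC = -4.30×10^-5 C.
Applying ∮E·dA = Q_enc/ε₀ with Φ = E(4πr²):
E = |Q_enc|/(4πε₀r²) = (4.30×10^-5)/(4π·8.85×10^-12·(0.0525)²) = 1.40×10^8 N/C.

|E| ≈ 1.40×10^8 N/C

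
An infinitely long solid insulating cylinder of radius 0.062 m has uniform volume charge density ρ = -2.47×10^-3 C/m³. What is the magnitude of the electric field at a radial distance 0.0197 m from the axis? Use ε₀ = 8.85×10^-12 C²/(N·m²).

|E| = 2.75×10^6 V/m

Coaxial Gaussian cylinder, radius r = 0.0197 m, length L (r < R).
Charge inside radius r per length L is ρ·πr²·L, so λ_enc = ρπr² = -3.011×10^-6 C/m.
Since E is radial and uniform over the curved surface, Φ = E·2πrL = Q_enc/ε₀ = λ_enc L/ε₀.
E = |λ_enc|/(2πε₀r) = (3.011×10^-6)/(2π·8.85×10^-12·0.0197) = 2.75e6 N/C.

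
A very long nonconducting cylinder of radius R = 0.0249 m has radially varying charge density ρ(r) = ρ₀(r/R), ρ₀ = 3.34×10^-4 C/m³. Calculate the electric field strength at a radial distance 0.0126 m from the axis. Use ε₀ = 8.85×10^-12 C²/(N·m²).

|E| = 8.02×10^4 N/C

Take a coaxial cylindrical Gaussian surface of radius r = 0.0126 m and length L (r < R).
Integrating ρ over the cross-section to radius r: λ_enc = (2πρ₀/R) ∫₀^r r'^2 dr' = 2πρ₀ r^3/(3·R) = 5.62×10^-8 C/m.
Gauss's law: E·2πrL = λ_enc L/ε₀.
E = |λ_enc|/(2πε₀r) = (5.62e-8)/(2π·8.85×10^-12·0.0126) = 8.02×10^4 N/C.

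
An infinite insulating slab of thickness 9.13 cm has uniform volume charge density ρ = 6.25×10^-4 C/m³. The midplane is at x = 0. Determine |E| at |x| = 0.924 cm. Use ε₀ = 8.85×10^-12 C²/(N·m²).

By symmetry E is perpendicular to the slab. A Gaussian pillbox from −0.924 cm to +0.924 cm (face area A) lies entirely within the slab.
Q_enc = ρ·(2x)·A and flux = 2EA, so 2EA = 2ρxA/ε₀ ⇒ E = |ρ|x/ε₀.
E = (6.25×10^-4)(0.00924)/(8.85×10^-12) = 6.53e5 N/C.

|E| ≈ 6.53×10^5 V/m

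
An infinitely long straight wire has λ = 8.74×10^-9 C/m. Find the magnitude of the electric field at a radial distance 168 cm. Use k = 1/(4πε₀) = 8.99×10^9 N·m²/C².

By cylindrical symmetry E is radial; use a coaxial Gaussian cylinder of radius 168 cm and length L.
Q_enc = λL, so λ_enc = 8.74×10^-9 C/m.
By Gauss's law (flux through the curved wall only), E·2πrL = λ_enc L/ε₀.
E = 2k|λ_enc|/r = 2(8.99×10^9)(8.74×10^-9)/(1.68) = 93.5 N/C.

E = 93.5 N/C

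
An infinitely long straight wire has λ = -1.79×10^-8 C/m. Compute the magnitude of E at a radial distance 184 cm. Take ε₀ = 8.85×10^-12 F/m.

E = 175 N/C

Take a coaxial cylindrical Gaussian surface of radius r = 184 cm and length L.
Q_enc = λL, so λ_enc = -1.79×10^-8 C/m.
Since E is radial and uniform over the curved surface, Φ = E·2πrL = Q_enc/ε₀ = λ_enc L/ε₀.
E = |λ_enc|/(2πε₀r) = (1.79e-8)/(2π·8.85×10^-12·1.84) = 175 N/C.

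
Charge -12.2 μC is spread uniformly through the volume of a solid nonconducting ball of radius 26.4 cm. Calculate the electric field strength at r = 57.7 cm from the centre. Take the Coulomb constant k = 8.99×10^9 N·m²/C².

|E| = 3.29×10^5 N/C

Take a concentric spherical Gaussian surface of radius r = 57.7 cm (r > R, so the entire charge is enclosed).
Q_enc = -12.2 μC = -1.22e-5 C.
By Gauss's law, ∮E·dA = E·4πr² = Q_enc/ε₀.
E = k|Q_enc|/r² = (8.99×10^9)(1.22×10^-5)/(0.577)² = 3.29×10^5 N/C.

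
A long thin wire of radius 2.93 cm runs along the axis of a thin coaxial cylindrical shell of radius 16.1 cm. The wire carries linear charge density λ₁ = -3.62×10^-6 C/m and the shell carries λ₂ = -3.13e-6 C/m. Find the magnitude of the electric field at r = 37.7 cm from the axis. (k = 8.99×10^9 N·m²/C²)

E ≈ 3.22×10^5 N/C

Choose a coaxial cylinder of radius r = 37.7 cm (arbitrary length L) as the Gaussian surface (r > 16.1 cm, enclosing both).
λ_enc = λ₁ + λ₂ = (-3.62e-6) + (-3.13e-6) = -6.75×10^-6 C/m.
Gauss's law: E·2πrL = λ_enc L/ε₀.
E = 2k|λ_enc|/r = 2(8.99×10^9)(6.75×10^-6)/(0.377) = 3.22×10^5 N/C.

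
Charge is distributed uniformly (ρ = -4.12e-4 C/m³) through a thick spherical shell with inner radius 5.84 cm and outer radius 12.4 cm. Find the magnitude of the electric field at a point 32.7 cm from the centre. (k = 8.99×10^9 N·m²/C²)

|E| = 2.48×10^5 V/m

Take a concentric spherical Gaussian surface of radius r = 32.7 cm (r > 12.4 cm, enclosing the whole shell).
Q_enc = ρ·(4π/3)(b³ − a³) = (-4.12×10^-4)·(4π/3)·((0.124)³ − (0.0584)³) = -2.947×10^-6 C.
Applying ∮E·dA = Q_enc/ε₀ with Φ = E(4πr²):
E = k|Q_enc|/r² = (8.99×10^9)(2.947×10^-6)/(0.327)² = 2.48×10^5 N/C.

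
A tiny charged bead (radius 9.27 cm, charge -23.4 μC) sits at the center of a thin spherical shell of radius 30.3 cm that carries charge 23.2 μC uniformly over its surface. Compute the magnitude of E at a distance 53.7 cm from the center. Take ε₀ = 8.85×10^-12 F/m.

6.24×10^3 N/C

Symmetry ⇒ E = E(r) r̂. Gaussian sphere of radius r = 53.7 cm (r > 30.3 cm, enclosing both).
Q_enc = (-23.4 μC) + (23.2 μC) = -2.00×10^-7 C.
Applying ∮E·dA = Q_enc/ε₀ with Φ = E(4πr²):
E = |Q_enc|/(4πε₀r²) = (2.00×10^-7)/(4π·8.85×10^-12·(0.537)²) = 6.24×10^3 N/C.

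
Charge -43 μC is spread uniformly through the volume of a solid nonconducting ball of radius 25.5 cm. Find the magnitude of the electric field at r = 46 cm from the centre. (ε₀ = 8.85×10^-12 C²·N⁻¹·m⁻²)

Use a concentric Gaussian sphere at r = 46 cm (r > R, so the entire charge is enclosed).
Q_enc = -43 μC = -4.30×10^-5 C.
Applying ∮E·dA = Q_enc/ε₀ with Φ = E(4πr²):
E = |Q_enc|/(4πε₀r²) = (4.30×10^-5)/(4π·8.85×10^-12·(0.46)²) = 1.83×10^6 N/C.

|E| = 1.83×10^6 V/m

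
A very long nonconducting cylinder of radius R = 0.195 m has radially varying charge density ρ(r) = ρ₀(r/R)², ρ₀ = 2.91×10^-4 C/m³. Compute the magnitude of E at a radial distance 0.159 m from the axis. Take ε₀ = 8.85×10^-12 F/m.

By cylindrical symmetry E is radial; use a coaxial Gaussian cylinder of radius 0.159 m and length L (r < R).
λ_enc = ∫₀^r ρ(r')·2πr' dr' = (2πρ₀/R²)·r^4/4 = 7.683×10^-6 C/m.
Since E is radial and uniform over the curved surface, Φ = E·2πrL = Q_enc/ε₀ = λ_enc L/ε₀.
E = |λ_enc|/(2πε₀r) = (7.683e-6)/(2π·8.85×10^-12·0.159) = 8.69×10^5 N/C.

|E| ≈ 8.69×10^5 N/C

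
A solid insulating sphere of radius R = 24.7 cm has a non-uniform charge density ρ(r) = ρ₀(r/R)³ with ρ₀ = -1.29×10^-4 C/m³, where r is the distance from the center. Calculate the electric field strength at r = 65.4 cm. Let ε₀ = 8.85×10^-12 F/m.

|E| = 8.56e4 N/C

Symmetry ⇒ E = E(r) r̂. Gaussian sphere of radius r = 65.4 cm (r > R, all charge enclosed).
Q_enc = 4π ∫₀^R ρ₀(r'/R)^3 r'² dr' = 4πρ₀R³/6 = -4.071×10^-6 C.
Gauss's law: E·4πr² = Q_enc/ε₀.
E = |Q_enc|/(4πε₀r²) = (4.071×10^-6)/(4π·8.85×10^-12·(0.654)²) = 8.56×10^4 N/C.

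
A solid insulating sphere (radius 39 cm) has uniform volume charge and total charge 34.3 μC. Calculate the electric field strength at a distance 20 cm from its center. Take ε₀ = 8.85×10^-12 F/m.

|E| ≈ 1.04×10^6 N/C

By spherical symmetry E is radial; choose a Gaussian sphere of radius r = 20 cm (r < R).
Only the charge within r is enclosed: Q_enc = Q·(r/R)³ = (34.3 μC)·(20 cm/39 cm)³ = 4.626×10^-6 C.
By Gauss's law, ∮E·dA = E·4πr² = Q_enc/ε₀.
E = |Q_enc|/(4πε₀r²) = (4.626×10^-6)/(4π·8.85×10^-12·(0.2)²) = 1.04e6 N/C.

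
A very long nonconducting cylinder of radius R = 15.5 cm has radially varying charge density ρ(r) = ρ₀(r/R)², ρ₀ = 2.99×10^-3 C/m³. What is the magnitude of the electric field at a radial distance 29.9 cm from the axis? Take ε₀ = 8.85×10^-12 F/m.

|E| = 6.79e6 V/m

By cylindrical symmetry E is radial; use a coaxial Gaussian cylinder of radius 29.9 cm and length L (r > R, full charge per length enclosed).
λ_enc = 2π ∫₀^R ρ₀(r'/R)^2 r' dr' = 2πρ₀R²/4 = 1.128×10^-4 C/m.
Gauss's law: E·2πrL = λ_enc L/ε₀.
E = |λ_enc|/(2πε₀r) = (1.128e-4)/(2π·8.85×10^-12·0.299) = 6.79×10^6 N/C.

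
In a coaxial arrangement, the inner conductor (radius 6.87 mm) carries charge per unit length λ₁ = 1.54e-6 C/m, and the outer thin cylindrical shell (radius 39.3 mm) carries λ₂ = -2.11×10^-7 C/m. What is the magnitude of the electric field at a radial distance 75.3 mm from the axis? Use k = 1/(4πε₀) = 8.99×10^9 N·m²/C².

E = 3.17×10^5 V/m

Coaxial Gaussian cylinder, radius r = 75.3 mm, length L (r > 39.3 mm, enclosing both).
λ_enc = λ₁ + λ₂ = (1.54e-6) + (-2.11×10^-7) = 1.329e-6 C/m.
By Gauss's law (flux through the curved wall only), E·2πrL = λ_enc L/ε₀.
E = 2k|λ_enc|/r = 2(8.99×10^9)(1.329×10^-6)/(0.0753) = 3.17×10^5 N/C.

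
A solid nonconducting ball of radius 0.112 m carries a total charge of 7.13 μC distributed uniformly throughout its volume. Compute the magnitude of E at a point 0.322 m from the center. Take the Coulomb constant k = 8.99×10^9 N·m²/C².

6.18×10^5 N/C

Use a concentric Gaussian sphere at r = 0.322 m (r > R, so the entire charge is enclosed).
Q_enc = 7.13 μC = 7.13×10^-6 C.
Since E is radial and uniform over the Gaussian sphere, Φ = E·4πr² = Q_enc/ε₀.
E = k|Q_enc|/r² = (8.99×10^9)(7.13e-6)/(0.322)² = 6.18×10^5 N/C.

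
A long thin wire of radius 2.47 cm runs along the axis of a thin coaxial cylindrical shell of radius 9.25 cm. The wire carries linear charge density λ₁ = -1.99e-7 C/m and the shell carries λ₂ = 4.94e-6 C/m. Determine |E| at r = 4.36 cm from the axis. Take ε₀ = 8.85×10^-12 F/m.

E = 8.21e4 V/m

By cylindrical symmetry E is radial; use a coaxial Gaussian cylinder of radius 4.36 cm and length L (between the conductors, 2.47 cm < r < 9.25 cm).
Only the inner wire is enclosed; the outer shell contributes nothing inside itself. λ_enc = λ₁ = -1.99×10^-7 C/m.
Applying ∮E·dA = Q_enc/ε₀ with the end caps contributing no flux:
E = |λ_enc|/(2πε₀r) = (1.99×10^-7)/(2π·8.85×10^-12·0.0436) = 8.21e4 N/C.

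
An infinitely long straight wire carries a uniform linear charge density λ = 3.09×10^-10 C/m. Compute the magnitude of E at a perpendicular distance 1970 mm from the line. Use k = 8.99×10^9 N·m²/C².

Coaxial Gaussian cylinder, radius r = 1970 mm, length L.
Q_enc = λL, so λ_enc = 3.09e-10 C/m.
Since E is radial and uniform over the curved surface, Φ = E·2πrL = Q_enc/ε₀ = λ_enc L/ε₀.
E = 2k|λ_enc|/r = 2(8.99×10^9)(3.09×10^-10)/(1.97) = 2.82 N/C.

|E| = 2.82 N/C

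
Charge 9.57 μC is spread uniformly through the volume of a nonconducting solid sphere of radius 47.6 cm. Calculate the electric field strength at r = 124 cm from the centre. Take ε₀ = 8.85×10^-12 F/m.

By spherical symmetry E is radial; choose a Gaussian sphere of radius r = 124 cm (r > R, so the entire charge is enclosed).
Q_enc = 9.57 μC = 9.57×10^-6 C.
Since E is radial and uniform over the Gaussian sphere, Φ = E·4πr² = Q_enc/ε₀.
E = |Q_enc|/(4πε₀r²) = (9.57×10^-6)/(4π·8.85×10^-12·(1.24)²) = 5.60e4 N/C.

|E| ≈ 5.60×10^4 V/m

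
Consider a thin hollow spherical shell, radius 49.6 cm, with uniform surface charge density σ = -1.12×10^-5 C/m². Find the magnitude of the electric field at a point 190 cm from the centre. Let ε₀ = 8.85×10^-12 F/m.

Symmetry ⇒ E = E(r) r̂. Gaussian sphere of radius r = 190 cm (r > 49.6 cm).
The entire shell is enclosed: Q_enc = σ·4πR² = (-1.12×10^-5)·4π·(0.496)² = -3.463×10^-5 C.
By Gauss's law, ∮E·dA = E·4πr² = Q_enc/ε₀.
E = |Q_enc|/(4πε₀r²) = (3.463×10^-5)/(4π·8.85×10^-12·(1.9)²) = 8.62e4 N/C.

E ≈ 8.62e4 N/C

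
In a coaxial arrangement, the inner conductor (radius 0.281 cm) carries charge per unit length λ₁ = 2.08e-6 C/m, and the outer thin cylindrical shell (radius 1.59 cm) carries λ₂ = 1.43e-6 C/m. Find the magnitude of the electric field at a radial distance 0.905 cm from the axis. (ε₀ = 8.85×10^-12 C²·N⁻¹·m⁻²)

Take a coaxial cylindrical Gaussian surface of radius r = 0.905 cm and length L (between the conductors, 0.281 cm < r < 1.59 cm).
Only the inner wire is enclosed; the outer shell contributes nothing inside itself. λ_enc = λ₁ = 2.08×10^-6 C/m.
Applying ∮E·dA = Q_enc/ε₀ with the end caps contributing no flux:
E = |λ_enc|/(2πε₀r) = (2.08×10^-6)/(2π·8.85×10^-12·0.00905) = 4.13×10^6 N/C.

E ≈ 4.13×10^6 V/m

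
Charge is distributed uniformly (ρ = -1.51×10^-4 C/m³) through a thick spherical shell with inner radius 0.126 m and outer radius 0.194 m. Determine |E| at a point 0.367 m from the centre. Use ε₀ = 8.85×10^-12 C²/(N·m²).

E = 2.24×10^5 N/C

Symmetry ⇒ E = E(r) r̂. Gaussian sphere of radius r = 0.367 m (r > 0.194 m, enclosing the whole shell).
Q_enc = ρ·(4π/3)(b³ − a³) = (-1.51e-4)·(4π/3)·((0.194)³ − (0.126)³) = -3.353e-6 C.
Gauss's law: E·4πr² = Q_enc/ε₀.
E = |Q_enc|/(4πε₀r²) = (3.353×10^-6)/(4π·8.85×10^-12·(0.367)²) = 2.24×10^5 N/C.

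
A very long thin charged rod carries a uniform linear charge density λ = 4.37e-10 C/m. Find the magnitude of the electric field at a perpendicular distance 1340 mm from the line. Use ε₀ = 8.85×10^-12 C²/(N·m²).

|E| ≈ 5.86 N/C

Take a coaxial cylindrical Gaussian surface of radius r = 1340 mm and length L.
Q_enc = λL, so λ_enc = 4.37×10^-10 C/m.
By Gauss's law (flux through the curved wall only), E·2πrL = λ_enc L/ε₀.
E = |λ_enc|/(2πε₀r) = (4.37×10^-10)/(2π·8.85×10^-12·1.34) = 5.86 N/C.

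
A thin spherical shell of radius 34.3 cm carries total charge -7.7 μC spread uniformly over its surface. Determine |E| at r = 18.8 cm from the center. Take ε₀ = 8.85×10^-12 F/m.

|E| = 0 N/C

Use a concentric Gaussian sphere at r = 18.8 cm (inside the shell, r < 34.3 cm).
No charge lies within this surface, so Q_enc = 0 and Gauss's law gives E·4πr² = 0 ⇒ E = 0.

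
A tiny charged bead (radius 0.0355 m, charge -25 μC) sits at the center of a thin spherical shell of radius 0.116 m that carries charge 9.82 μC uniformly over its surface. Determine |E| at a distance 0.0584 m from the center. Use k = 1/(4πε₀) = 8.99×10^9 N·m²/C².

By spherical symmetry E is radial; choose a Gaussian sphere of radius r = 0.0584 m (between the bodies, 0.0355 m < r < 0.116 m).
Only the inner charge is enclosed; the outer shell contributes nothing inside itself. Q_enc = -25 μC = -2.50×10^-5 C.
Gauss's law: E·4πr² = Q_enc/ε₀.
E = k|Q_enc|/r² = (8.99×10^9)(2.50×10^-5)/(0.0584)² = 6.59×10^7 N/C.

|E| ≈ 6.59×10^7 N/C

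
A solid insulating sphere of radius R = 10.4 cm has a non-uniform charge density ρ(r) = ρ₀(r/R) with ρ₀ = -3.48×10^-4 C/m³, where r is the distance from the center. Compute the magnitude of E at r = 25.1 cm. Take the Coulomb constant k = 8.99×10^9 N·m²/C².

Take a concentric spherical Gaussian surface of radius r = 25.1 cm (r > R, all charge enclosed).
Q_enc = 4π ∫₀^R ρ₀(r'/R)^1 r'² dr' = 4πρ₀R³/4 = -1.23×10^-6 C.
Since E is radial and uniform over the Gaussian sphere, Φ = E·4πr² = Q_enc/ε₀.
E = k|Q_enc|/r² = (8.99×10^9)(1.23×10^-6)/(0.251)² = 1.75×10^5 N/C.

E = 1.75×10^5 N/C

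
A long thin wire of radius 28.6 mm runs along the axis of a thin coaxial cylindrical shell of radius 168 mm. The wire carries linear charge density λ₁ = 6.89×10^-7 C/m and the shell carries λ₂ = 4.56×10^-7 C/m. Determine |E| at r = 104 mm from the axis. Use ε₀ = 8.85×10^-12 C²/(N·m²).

Choose a coaxial cylinder of radius r = 104 mm (arbitrary length L) as the Gaussian surface (between the conductors, 28.6 mm < r < 168 mm).
Only the inner wire is enclosed; the outer shell contributes nothing inside itself. λ_enc = λ₁ = 6.89×10^-7 C/m.
By Gauss's law (flux through the curved wall only), E·2πrL = λ_enc L/ε₀.
E = |λ_enc|/(2πε₀r) = (6.89×10^-7)/(2π·8.85×10^-12·0.104) = 1.19e5 N/C.

|E| ≈ 1.19e5 V/m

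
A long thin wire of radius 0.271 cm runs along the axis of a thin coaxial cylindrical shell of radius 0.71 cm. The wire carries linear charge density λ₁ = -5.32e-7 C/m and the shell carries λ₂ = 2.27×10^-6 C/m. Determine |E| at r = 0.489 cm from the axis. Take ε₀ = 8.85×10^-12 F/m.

Coaxial Gaussian cylinder, radius r = 0.489 cm, length L (between the conductors, 0.271 cm < r < 0.71 cm).
The shell at 0.71 cm lies outside the Gaussian surface, so λ_enc = λ₁ = -5.32×10^-7 C/m.
By Gauss's law (flux through the curved wall only), E·2πrL = λ_enc L/ε₀.
E = |λ_enc|/(2πε₀r) = (5.32×10^-7)/(2π·8.85×10^-12·0.00489) = 1.96×10^6 N/C.

1.96e6 N/C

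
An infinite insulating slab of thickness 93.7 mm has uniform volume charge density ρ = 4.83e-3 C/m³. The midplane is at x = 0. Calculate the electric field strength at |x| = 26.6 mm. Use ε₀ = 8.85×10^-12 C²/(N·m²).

E = 1.45e7 V/m

By symmetry E is perpendicular to the slab. A Gaussian pillbox from −26.6 mm to +26.6 mm (face area A) lies entirely within the slab.
Q_enc = ρ·(2x)·A and flux = 2EA, so 2EA = 2ρxA/ε₀ ⇒ E = |ρ|x/ε₀.
E = (4.83×10^-3)(0.0266)/(8.85×10^-12) = 1.45e7 N/C.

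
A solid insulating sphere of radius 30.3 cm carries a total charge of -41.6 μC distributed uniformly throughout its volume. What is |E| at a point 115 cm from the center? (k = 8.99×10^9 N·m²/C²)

Use a concentric Gaussian sphere at r = 115 cm (r > R, so the entire charge is enclosed).
Q_enc = -41.6 μC = -4.16×10^-5 C.
Applying ∮E·dA = Q_enc/ε₀ with Φ = E(4πr²):
E = k|Q_enc|/r² = (8.99×10^9)(4.16×10^-5)/(1.15)² = 2.83e5 N/C.

|E| = 2.83×10^5 N/C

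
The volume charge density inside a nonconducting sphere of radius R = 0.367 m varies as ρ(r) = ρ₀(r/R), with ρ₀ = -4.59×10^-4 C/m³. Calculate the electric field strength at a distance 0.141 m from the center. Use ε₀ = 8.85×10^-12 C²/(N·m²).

E ≈ 7.02×10^5 N/C

Use a concentric Gaussian sphere at r = 0.141 m (r < R).
Q_enc = ∫₀^r ρ(r')·4πr'² dr' = (4πρ₀/R) ∫₀^r r'^3 dr' = 4πρ₀ r^4/(4·R) = -1.553e-6 C.
By Gauss's law, ∮E·dA = E·4πr² = Q_enc/ε₀.
E = |Q_enc|/(4πε₀r²) = (1.553×10^-6)/(4π·8.85×10^-12·(0.141)²) = 7.02e5 N/C.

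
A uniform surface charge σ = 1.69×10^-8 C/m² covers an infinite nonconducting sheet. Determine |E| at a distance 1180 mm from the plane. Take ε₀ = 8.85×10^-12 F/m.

The symmetry is planar: E is normal to the sheet and the same magnitude on both sides. Take a pillbox straddling the sheet with end-cap area A.
Only the two end caps contribute flux: Φ = 2EA. With Q_enc = σA, Gauss's law gives E = |σ|/(2ε₀).
E = |σ|/(2ε₀) = (1.69e-8)/(2·8.85×10^-12) = 955 N/C.

|E| = 955 N/C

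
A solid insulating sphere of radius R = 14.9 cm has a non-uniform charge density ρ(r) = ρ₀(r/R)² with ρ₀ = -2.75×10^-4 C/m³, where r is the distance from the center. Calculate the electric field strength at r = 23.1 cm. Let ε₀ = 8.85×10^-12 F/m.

Use a concentric Gaussian sphere at r = 23.1 cm (r > R, all charge enclosed).
Q_enc = 4π ∫₀^R ρ₀(r'/R)^2 r'² dr' = 4πρ₀R³/5 = -2.286×10^-6 C.
By Gauss's law, ∮E·dA = E·4πr² = Q_enc/ε₀.
E = |Q_enc|/(4πε₀r²) = (2.286×10^-6)/(4π·8.85×10^-12·(0.231)²) = 3.85e5 N/C.

E = 3.85e5 N/C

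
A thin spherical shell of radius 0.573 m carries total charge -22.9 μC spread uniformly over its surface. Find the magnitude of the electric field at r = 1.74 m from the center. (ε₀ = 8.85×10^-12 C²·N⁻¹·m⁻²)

|E| = 6.80e4 N/C

Take a concentric spherical Gaussian surface of radius r = 1.74 m (r > 0.573 m).
The entire shell is enclosed: Q_enc = -2.29×10^-5 C.
Gauss's law: E·4πr² = Q_enc/ε₀.
E = |Q_enc|/(4πε₀r²) = (2.29e-5)/(4π·8.85×10^-12·(1.74)²) = 6.80×10^4 N/C.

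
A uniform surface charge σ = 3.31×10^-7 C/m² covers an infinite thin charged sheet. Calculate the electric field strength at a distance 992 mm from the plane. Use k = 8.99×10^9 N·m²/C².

By planar symmetry E is perpendicular to the sheet and uniform; use a Gaussian pillbox with flat faces of area A on each side of the sheet.
Only the two end caps contribute flux: Φ = 2EA. With Q_enc = σA, Gauss's law gives E = |σ|/(2ε₀).
E = 2πk|σ| = 2π(8.99×10^9)(3.31e-7) = 1.87×10^4 N/C.

E = 1.87×10^4 V/m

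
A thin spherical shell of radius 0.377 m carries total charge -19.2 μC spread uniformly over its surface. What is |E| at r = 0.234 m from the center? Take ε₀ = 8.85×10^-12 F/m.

E = 0

Symmetry ⇒ E = E(r) r̂. Gaussian sphere of radius r = 0.234 m (inside the shell, r < 0.377 m).
No charge lies within this surface, so Q_enc = 0 and Gauss's law gives E·4πr² = 0 ⇒ E = 0.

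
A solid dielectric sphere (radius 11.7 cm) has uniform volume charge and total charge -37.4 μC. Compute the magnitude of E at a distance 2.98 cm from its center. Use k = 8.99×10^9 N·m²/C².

Use a concentric Gaussian sphere at r = 2.98 cm (r < R).
For a uniform sphere the enclosed fraction is (r/R)³, so Q_enc = (-37.4 μC)(0.0298/0.117)³ = -6.18e-7 C.
Applying ∮E·dA = Q_enc/ε₀ with Φ = E(4πr²):
E = k|Q_enc|/r² = (8.99×10^9)(6.18×10^-7)/(0.0298)² = 6.26×10^6 N/C.

6.26×10^6 N/C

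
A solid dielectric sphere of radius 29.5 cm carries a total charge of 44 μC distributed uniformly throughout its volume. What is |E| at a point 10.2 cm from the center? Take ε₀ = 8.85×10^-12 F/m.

Take a concentric spherical Gaussian surface of radius r = 10.2 cm (r < R).
For a uniform sphere the enclosed fraction is (r/R)³, so Q_enc = (44 μC)(0.102/0.295)³ = 1.819×10^-6 C.
By Gauss's law, ∮E·dA = E·4πr² = Q_enc/ε₀.
E = |Q_enc|/(4πε₀r²) = (1.819e-6)/(4π·8.85×10^-12·(0.102)²) = 1.57×10^6 N/C.

E = 1.57×10^6 N/C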